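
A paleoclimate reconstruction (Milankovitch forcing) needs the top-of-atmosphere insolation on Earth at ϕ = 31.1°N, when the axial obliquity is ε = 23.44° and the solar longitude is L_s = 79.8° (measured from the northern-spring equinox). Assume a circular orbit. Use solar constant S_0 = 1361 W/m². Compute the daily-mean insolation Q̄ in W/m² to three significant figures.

Q̄ ≈ 490 W/m²

Solar declination: sin δ = sin ε · sin L_s = sin 23.44° × sin 79.8° = 0.39150, so δ = +23.048°.
cos h₀ = −tan(+31.1°) tan(+23.048°) = -0.2567, h₀ = 1.8304 rad.
Bracket: h₀ sin ϕ sin δ + cos ϕ cos δ sin h₀ = 1.8304×0.51653×0.39150 + 0.85627×0.92018×0.96650 = 0.370146 + 0.761527 = 1.131673.
Q̄ = (S_0/π) × [bracket] = (1361/π) × 1.131673 = 490.3 W/m².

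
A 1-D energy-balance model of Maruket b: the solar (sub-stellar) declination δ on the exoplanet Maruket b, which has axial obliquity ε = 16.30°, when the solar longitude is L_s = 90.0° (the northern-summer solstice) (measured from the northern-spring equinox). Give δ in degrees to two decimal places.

δ = +16.30°

sin δ = sin ε · sin L_s = sin 16.30° × sin 90.0° = 0.280667.
δ = arcsin(0.280667) = +16.30°.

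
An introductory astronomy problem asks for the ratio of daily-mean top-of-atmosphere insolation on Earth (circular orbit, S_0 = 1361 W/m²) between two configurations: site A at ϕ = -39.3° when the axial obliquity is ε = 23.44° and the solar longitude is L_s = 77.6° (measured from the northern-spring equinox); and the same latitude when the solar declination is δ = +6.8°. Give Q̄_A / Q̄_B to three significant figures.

Q̄_A / Q̄_B ≈ 0.565

— Configuration A (ϕ=-39.3°):
Solar declination: sin δ = sin ε · sin L_s = sin 23.44° × sin 77.6° = 0.38851, so δ = +22.862°.
cos h₀ = −tan(-39.3°) tan(+22.862°) = 0.3451, h₀ = 1.2185 rad.
Bracket: h₀ sin ϕ sin δ + cos ϕ cos δ sin h₀ = 1.2185×-0.63338×0.38851 + 0.77384×0.92144×0.93857 = -0.299842 + 0.669245 = 0.369403.
Q̄ = (S_0/π) × [bracket] = (1361/π) × 0.369403 = 160.03 W/m².
— Configuration B (ϕ=-39.3°):
cos h₀ = −tan(-39.3°) tan(+6.800°) = 0.0976, h₀ = 1.4730 rad.
Bracket: h₀ sin ϕ sin δ + cos ϕ cos δ sin h₀ = 1.4730×-0.63338×0.11840 + 0.77384×0.99297×0.99523 = -0.110463 + 0.764735 = 0.654272.
Q̄ = (S_0/π) × [bracket] = (1361/π) × 0.654272 = 283.44 W/m².
Ratio Q̄_A / Q̄_B = 160.03 / 283.44 = 0.5646.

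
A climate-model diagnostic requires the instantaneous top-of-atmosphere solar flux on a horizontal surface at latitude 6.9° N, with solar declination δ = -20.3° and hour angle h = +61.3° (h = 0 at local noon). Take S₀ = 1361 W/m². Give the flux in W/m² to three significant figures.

552 W/m²

cos θ_z = sin φ sin δ + cos φ cos δ cos h = -0.041680 + 0.447134 = 0.405454.
Flux = S₀ · cos θ_z = 1361 × 0.405454 = 551.8 W/m².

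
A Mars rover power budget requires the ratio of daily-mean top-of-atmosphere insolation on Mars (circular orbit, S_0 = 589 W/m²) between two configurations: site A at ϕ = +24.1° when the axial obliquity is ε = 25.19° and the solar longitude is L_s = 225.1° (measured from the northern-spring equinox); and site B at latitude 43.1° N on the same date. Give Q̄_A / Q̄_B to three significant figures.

— Configuration A (ϕ=+24.1°):
Solar declination: sin δ = sin ε · sin L_s = sin 25.19° × sin 225.1° = -0.30148, so δ = -17.547°.
cos h₀ = −tan(+24.1°) tan(-17.547°) = 0.1414, h₀ = 1.4289 rad.
Bracket: h₀ sin ϕ sin δ + cos ϕ cos δ sin h₀ = 1.4289×0.40833×-0.30148 + 0.91283×0.95347×0.98995 = -0.175902 + 0.861609 = 0.685707.
Q̄ = (S_0/π) × [bracket] = (589/π) × 0.685707 = 128.56 W/m².
— Configuration B (ϕ=+43.1°):
cos h₀ = −tan(+43.1°) tan(-17.547°) = 0.2959, h₀ = 1.2704 rad.
Bracket: h₀ sin ϕ sin δ + cos ϕ cos δ sin h₀ = 1.2704×0.68327×-0.30148 + 0.73016×0.95347×0.95522 = -0.261693 + 0.665010 = 0.403317.
Q̄ = (S_0/π) × [bracket] = (589/π) × 0.403317 = 75.616 W/m².
Ratio Q̄_A / Q̄_B = 128.56 / 75.616 = 1.700.

Q̄_A / Q̄_B ≈ 1.70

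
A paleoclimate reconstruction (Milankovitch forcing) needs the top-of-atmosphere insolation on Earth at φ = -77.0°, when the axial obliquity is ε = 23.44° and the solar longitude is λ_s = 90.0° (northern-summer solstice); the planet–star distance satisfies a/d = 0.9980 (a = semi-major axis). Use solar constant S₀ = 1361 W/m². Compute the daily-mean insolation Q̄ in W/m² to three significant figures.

Solar declination: sin δ = sin ε · sin λ_s = sin 23.44° × sin 90.0° = 0.39779, so δ = +23.440°.
cos H₀ = −tan(-77.0°) tan(+23.440°) = 1.8780 ≥ 1 ⇒ polar night, H₀ = 0 and Q̄ = 0.
Inverse-square distance factor (a/d)² = 0.9980² = 0.996004.

Q̄ ≈ 0.00 W/m²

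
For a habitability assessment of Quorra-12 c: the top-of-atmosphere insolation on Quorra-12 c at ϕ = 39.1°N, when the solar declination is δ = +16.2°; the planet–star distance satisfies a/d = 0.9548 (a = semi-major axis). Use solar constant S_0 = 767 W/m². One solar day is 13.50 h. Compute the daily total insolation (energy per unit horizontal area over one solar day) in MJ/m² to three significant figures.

cos h₀ = −tan(+39.1°) tan(+16.200°) = -0.2361, h₀ = 1.8092 rad.
Bracket: h₀ sin ϕ sin δ + cos ϕ cos δ sin h₀ = 1.8092×0.63068×0.27899 + 0.77605×0.96029×0.97173 = 0.318335 + 0.724165 = 1.042500.
Inverse-square distance factor (a/d)² = 0.9548² = 0.911643.
Q̄ = (S_0/π) × 0.911643 × [bracket] = (767/π) × 0.911643 × 1.042500 = 232.03 W/m².
Daily total = Q̄ × 13.50 h × 3600 s/h = 232.03 × 13.50 × 3600 / 10⁶ = 11.28 MJ/m².

11.3 MJ/m²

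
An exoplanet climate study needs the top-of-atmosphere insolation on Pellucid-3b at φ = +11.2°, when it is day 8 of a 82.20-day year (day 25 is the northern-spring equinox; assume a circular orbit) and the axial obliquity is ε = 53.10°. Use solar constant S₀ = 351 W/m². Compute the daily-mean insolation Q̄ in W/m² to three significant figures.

Solar longitude: λ_s = 360° × (8 − 25)/82.20 = -74.453°, i.e. -74.453° + 360° = 285.547°.
sin δ = sin 53.10° × sin 285.547° = -0.77042, so δ = -50.392°.
cos H₀ = −tan(+11.2°) tan(-50.392°) = 0.2393, H₀ = 1.3292 rad.
Bracket: H₀ sin φ sin δ + cos φ cos δ sin H₀ = 1.3292×0.19423×-0.77042 + 0.98096×0.63753×0.97095 = -0.198900 + 0.607224 = 0.408324.
Q̄ = (S₀/π) × [bracket] = (351/π) × 0.408324 = 45.62 W/m².

Q̄ ≈ 45.6 W/m²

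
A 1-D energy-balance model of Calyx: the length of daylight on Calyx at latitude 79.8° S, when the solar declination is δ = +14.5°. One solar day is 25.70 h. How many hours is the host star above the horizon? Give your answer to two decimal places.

cos H₀ = −tan φ · tan δ = 1.4373 ≥ 1, so the host star never rises (polar night) and H₀ = 0.
Daylight = 2H₀/(2π) × 25.70 h = (0.0000/π) × 25.70 = 0.00 h.

0.00 h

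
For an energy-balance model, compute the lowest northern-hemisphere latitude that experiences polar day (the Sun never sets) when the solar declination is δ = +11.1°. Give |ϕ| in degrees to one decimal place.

Polar day requires cos h₀ = −tan ϕ tan δ ≤ −1, i.e. tan ϕ tan δ ≥ 1.
The boundary is |tan ϕ| · |tan δ| = 1, so |ϕ| = 90° − |δ| = 90° − 11.1° = 78.9° in the northern hemisphere.

|ϕ| = 78.9°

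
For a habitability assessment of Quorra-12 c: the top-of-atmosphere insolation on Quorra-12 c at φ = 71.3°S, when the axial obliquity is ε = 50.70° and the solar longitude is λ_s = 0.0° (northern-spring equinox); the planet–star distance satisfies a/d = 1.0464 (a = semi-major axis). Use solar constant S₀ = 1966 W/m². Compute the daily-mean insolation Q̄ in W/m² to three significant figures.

Solar declination: sin δ = sin ε · sin λ_s = sin 50.70° × sin 0.0° = 0.00000, so δ = +0.000°.
cos H₀ = −tan(-71.3°) tan(+0.000°) = 0.0000, H₀ = 1.5708 rad.
Bracket: H₀ sin φ sin δ + cos φ cos δ sin H₀ = 1.5708×-0.94721×0.00000 + 0.32061×1.00000×1.00000 = -0.000000 + 0.320610 = 0.320610.
Inverse-square distance factor (a/d)² = 1.0464² = 1.094953.
Q̄ = (S₀/π) × 1.094953 × [bracket] = (1966/π) × 1.094953 × 0.320610 = 219.7 W/m².

Q̄ ≈ 220 W/m²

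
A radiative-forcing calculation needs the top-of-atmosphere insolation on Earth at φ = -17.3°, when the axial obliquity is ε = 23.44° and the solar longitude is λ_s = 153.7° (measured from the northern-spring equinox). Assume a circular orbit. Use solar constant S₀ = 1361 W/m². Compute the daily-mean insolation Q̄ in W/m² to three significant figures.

Q̄ ≈ 372 W/m²

Solar declination: sin δ = sin ε · sin λ_s = sin 23.44° × sin 153.7° = 0.17625, so δ = +10.151°.
cos H₀ = −tan(-17.3°) tan(+10.151°) = 0.0558, H₀ = 1.5150 rad.
Bracket: H₀ sin φ sin δ + cos φ cos δ sin H₀ = 1.5150×-0.29737×0.17625 + 0.95476×0.98435×0.99844 = -0.079403 + 0.938352 = 0.858949.
Q̄ = (S₀/π) × [bracket] = (1361/π) × 0.858949 = 372.1 W/m².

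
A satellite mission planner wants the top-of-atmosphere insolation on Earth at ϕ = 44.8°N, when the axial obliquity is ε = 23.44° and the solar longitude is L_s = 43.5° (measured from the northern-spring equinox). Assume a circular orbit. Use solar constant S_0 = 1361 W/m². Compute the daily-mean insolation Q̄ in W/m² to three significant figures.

Q̄ ≈ 439 W/m²

Solar declination: sin δ = sin ε · sin L_s = sin 23.44° × sin 43.5° = 0.27382, so δ = +15.892°.
cos h₀ = −tan(+44.8°) tan(+15.892°) = -0.2827, h₀ = 1.8574 rad.
Bracket: h₀ sin ϕ sin δ + cos ϕ cos δ sin h₀ = 1.8574×0.70463×0.27382 + 0.70957×0.96178×0.95920 = 0.358370 + 0.654606 = 1.012976.
Q̄ = (S_0/π) × [bracket] = (1361/π) × 1.012976 = 438.8 W/m².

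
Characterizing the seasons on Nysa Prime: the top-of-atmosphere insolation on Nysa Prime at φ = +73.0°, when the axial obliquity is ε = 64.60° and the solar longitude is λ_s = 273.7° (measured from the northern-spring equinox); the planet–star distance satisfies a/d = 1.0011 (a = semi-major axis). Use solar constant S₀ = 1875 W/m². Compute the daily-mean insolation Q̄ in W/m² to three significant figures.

Solar declination: sin δ = sin ε · sin λ_s = sin 64.60° × sin 273.7° = -0.90145, so δ = -64.350°.
cos H₀ = −tan(+73.0°) tan(-64.350°) = 6.8114 ≥ 1 ⇒ polar night, H₀ = 0 and Q̄ = 0.
Inverse-square distance factor (a/d)² = 1.0011² = 1.002201.

Q̄ ≈ 0.00 W/m²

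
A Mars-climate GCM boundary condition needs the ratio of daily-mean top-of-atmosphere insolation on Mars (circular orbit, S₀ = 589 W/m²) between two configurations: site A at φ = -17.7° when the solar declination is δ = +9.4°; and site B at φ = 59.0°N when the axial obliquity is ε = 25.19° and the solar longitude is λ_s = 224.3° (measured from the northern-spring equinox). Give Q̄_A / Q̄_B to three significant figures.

Q̄_A / Q̄_B ≈ 5.42

— Configuration A (φ=-17.7°):
cos H₀ = −tan(-17.7°) tan(+9.400°) = 0.0528, H₀ = 1.5179 rad.
Bracket: H₀ sin φ sin δ + cos φ cos δ sin H₀ = 1.5179×-0.30403×0.16333 + 0.95266×0.98657×0.99860 = -0.075375 + 0.938550 = 0.863175.
Q̄ = (S₀/π) × [bracket] = (589/π) × 0.863175 = 161.83 W/m².
— Configuration B (φ=+59.0°):
Solar declination: sin δ = sin ε · sin λ_s = sin 25.19° × sin 224.3° = -0.29726, so δ = -17.293°.
cos H₀ = −tan(+59.0°) tan(-17.293°) = 0.5181, H₀ = 1.0261 rad.
Bracket: H₀ sin φ sin δ + cos φ cos δ sin H₀ = 1.0261×0.85717×-0.29726 + 0.51504×0.95480×0.85529 = -0.261453 + 0.420598 = 0.159145.
Q̄ = (S₀/π) × [bracket] = (589/π) × 0.159145 = 29.837 W/m².
Ratio Q̄_A / Q̄_B = 161.83 / 29.837 = 5.424.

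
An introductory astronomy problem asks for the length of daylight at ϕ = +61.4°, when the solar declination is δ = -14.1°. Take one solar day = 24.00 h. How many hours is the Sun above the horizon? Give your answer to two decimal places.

8.34 h

cos h₀ = −tan ϕ · tan δ = −tan(+61.4°) × tan(-14.100°) = 0.4607, so h₀ = 1.0920 rad = 62.57°.
Daylight = 2h₀/(2π) × 24.00 h = (1.0920/π) × 24.00 = 8.34 h.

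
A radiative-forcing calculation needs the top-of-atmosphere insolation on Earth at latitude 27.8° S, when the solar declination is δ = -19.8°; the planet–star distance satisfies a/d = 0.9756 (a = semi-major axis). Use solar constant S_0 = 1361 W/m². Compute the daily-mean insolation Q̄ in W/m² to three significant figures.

Q̄ ≈ 452 W/m²

cos h₀ = −tan(-27.8°) tan(-19.800°) = -0.1898, h₀ = 1.7618 rad.
Bracket: h₀ sin ϕ sin δ + cos ϕ cos δ sin h₀ = 1.7618×-0.46639×-0.33874 + 0.88458×0.94088×0.98182 = 0.278338 + 0.817153 = 1.095491.
Inverse-square distance factor (a/d)² = 0.9756² = 0.951795.
Q̄ = (S_0/π) × 0.951795 × [bracket] = (1361/π) × 0.951795 × 1.095491 = 451.7 W/m².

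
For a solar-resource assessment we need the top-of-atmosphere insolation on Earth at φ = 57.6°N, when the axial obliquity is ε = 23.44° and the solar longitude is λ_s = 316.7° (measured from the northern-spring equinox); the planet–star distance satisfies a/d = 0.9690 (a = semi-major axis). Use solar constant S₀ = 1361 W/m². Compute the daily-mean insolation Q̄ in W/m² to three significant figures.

Q̄ ≈ 83.8 W/m²

Solar declination: sin δ = sin ε · sin λ_s = sin 23.44° × sin 316.7° = -0.27281, so δ = -15.832°.
cos H₀ = −tan(+57.6°) tan(-15.832°) = 0.4468, H₀ = 1.1076 rad.
Bracket: H₀ sin φ sin δ + cos φ cos δ sin H₀ = 1.1076×0.84433×-0.27281 + 0.53583×0.96207×0.89462 = -0.255126 + 0.461182 = 0.206056.
Inverse-square distance factor (a/d)² = 0.9690² = 0.938961.
Q̄ = (S₀/π) × 0.938961 × [bracket] = (1361/π) × 0.938961 × 0.206056 = 83.82 W/m².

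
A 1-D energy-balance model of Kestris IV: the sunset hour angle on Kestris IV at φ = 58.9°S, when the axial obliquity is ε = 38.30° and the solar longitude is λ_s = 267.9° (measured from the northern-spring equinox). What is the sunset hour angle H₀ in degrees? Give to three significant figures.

H₀ = 180°

Solar declination: sin δ = sin ε · sin λ_s = sin 38.30° × sin 267.9° = -0.61936, so δ = -38.270°.
Sunrise equation: cos H₀ = −tan φ · tan δ = -1.3078 ≤ −1, so the host star never sets (polar day) and H₀ = π.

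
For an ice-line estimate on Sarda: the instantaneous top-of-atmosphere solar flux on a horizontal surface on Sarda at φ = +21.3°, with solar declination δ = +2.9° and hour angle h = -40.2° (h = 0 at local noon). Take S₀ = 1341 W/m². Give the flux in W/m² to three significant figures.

978 W/m²

cos θ_z = sin φ sin δ + cos φ cos δ cos h = 0.018378 + 0.710711 = 0.729089.
Flux = S₀ · cos θ_z = 1341 × 0.729089 = 977.7 W/m².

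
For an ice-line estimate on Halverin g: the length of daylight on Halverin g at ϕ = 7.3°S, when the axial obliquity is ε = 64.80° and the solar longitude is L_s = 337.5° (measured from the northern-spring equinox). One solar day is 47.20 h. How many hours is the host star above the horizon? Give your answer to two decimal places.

Solar declination: sin δ = sin ε · sin L_s = sin 64.80° × sin 337.5° = -0.34626, so δ = -20.259°.
cos h₀ = −tan ϕ · tan δ = −tan(-7.3°) × tan(-20.259°) = -0.0473, so h₀ = 1.6181 rad = 92.71°.
Daylight = 2h₀/(2π) × 47.20 h = (1.6181/π) × 47.20 = 24.31 h.

24.31 h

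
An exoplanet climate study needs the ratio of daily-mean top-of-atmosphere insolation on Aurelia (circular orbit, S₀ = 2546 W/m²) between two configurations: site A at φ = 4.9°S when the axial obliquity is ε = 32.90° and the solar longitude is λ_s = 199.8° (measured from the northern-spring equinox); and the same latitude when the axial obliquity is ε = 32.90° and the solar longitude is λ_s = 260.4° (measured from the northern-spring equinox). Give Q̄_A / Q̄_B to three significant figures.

Q̄_A / Q̄_B ≈ 1.10

— Configuration A (φ=-4.9°):
Solar declination: sin δ = sin ε · sin λ_s = sin 32.90° × sin 199.8° = -0.18399, so δ = -10.602°.
cos H₀ = −tan(-4.9°) tan(-10.602°) = -0.0160, H₀ = 1.5868 rad.
Bracket: H₀ sin φ sin δ + cos φ cos δ sin H₀ = 1.5868×-0.08542×-0.18399 + 0.99635×0.98293×0.99987 = 0.024939 + 0.979215 = 1.004154.
Q̄ = (S₀/π) × [bracket] = (2546/π) × 1.004154 = 813.78 W/m².
— Configuration B (φ=-4.9°):
Solar declination: sin δ = sin ε · sin λ_s = sin 32.90° × sin 260.4° = -0.53557, so δ = -32.382°.
cos H₀ = −tan(-4.9°) tan(-32.382°) = -0.0544, H₀ = 1.6252 rad.
Bracket: H₀ sin φ sin δ + cos φ cos δ sin H₀ = 1.6252×-0.08542×-0.53557 + 0.99635×0.84449×0.99852 = 0.074350 + 0.840162 = 0.914512.
Q̄ = (S₀/π) × [bracket] = (2546/π) × 0.914512 = 741.14 W/m².
Ratio Q̄_A / Q̄_B = 813.78 / 741.14 = 1.098.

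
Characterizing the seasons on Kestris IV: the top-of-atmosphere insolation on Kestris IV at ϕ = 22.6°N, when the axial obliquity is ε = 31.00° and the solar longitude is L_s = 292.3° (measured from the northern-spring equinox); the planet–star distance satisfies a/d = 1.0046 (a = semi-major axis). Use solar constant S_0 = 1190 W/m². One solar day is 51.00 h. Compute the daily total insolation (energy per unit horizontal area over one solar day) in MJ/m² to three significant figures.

Solar declination: sin δ = sin ε · sin L_s = sin 31.00° × sin 292.3° = -0.47652, so δ = -28.458°.
cos h₀ = −tan(+22.6°) tan(-28.458°) = 0.2256, h₀ = 1.3432 rad.
Bracket: h₀ sin ϕ sin δ + cos ϕ cos δ sin h₀ = 1.3432×0.38430×-0.47652 + 0.92321×0.87916×0.97422 = -0.245976 + 0.790725 = 0.544749.
Inverse-square distance factor (a/d)² = 1.0046² = 1.009221.
Q̄ = (S_0/π) × 1.009221 × [bracket] = (1190/π) × 1.009221 × 0.544749 = 208.25 W/m².
Daily total = Q̄ × 51.00 h × 3600 s/h = 208.25 × 51.00 × 3600 / 10⁶ = 38.23 MJ/m².

38.2 MJ/m²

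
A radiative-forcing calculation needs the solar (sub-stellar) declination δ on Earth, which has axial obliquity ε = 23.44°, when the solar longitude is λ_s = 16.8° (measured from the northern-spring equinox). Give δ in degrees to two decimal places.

δ = +6.60°

sin δ = sin ε · sin λ_s = sin 23.44° × sin 16.8° = 0.114974.
δ = arcsin(0.114974) = +6.60°.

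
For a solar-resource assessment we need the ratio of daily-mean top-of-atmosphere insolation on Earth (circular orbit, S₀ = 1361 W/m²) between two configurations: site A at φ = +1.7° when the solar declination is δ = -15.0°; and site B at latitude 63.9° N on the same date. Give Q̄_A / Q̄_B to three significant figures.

Q̄_A / Q̄_B ≈ 7.62

— Configuration A (φ=+1.7°):
cos H₀ = −tan(+1.7°) tan(-15.000°) = 0.0080, H₀ = 1.5628 rad.
Bracket: H₀ sin φ sin δ + cos φ cos δ sin H₀ = 1.5628×0.02967×-0.25882 + 0.99956×0.96593×0.99997 = -0.012001 + 0.965476 = 0.953475.
Q̄ = (S₀/π) × [bracket] = (1361/π) × 0.953475 = 413.06 W/m².
— Configuration B (φ=+63.9°):
cos H₀ = −tan(+63.9°) tan(-15.000°) = 0.5470, H₀ = 0.9921 rad.
Bracket: H₀ sin φ sin δ + cos φ cos δ sin H₀ = 0.9921×0.89803×-0.25882 + 0.43994×0.96593×0.83716 = -0.230592 + 0.355752 = 0.125160.
Q̄ = (S₀/π) × [bracket] = (1361/π) × 0.125160 = 54.222 W/m².
Ratio Q̄_A / Q̄_B = 413.06 / 54.222 = 7.618.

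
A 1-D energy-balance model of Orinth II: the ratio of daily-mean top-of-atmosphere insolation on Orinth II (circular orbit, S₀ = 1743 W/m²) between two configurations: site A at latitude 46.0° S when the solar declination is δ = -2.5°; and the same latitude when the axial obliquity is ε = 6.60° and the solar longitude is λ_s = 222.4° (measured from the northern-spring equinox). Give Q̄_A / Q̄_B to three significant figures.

— Configuration A (φ=-46.0°):
cos H₀ = −tan(-46.0°) tan(-2.500°) = -0.0452, H₀ = 1.6160 rad.
Bracket: H₀ sin φ sin δ + cos φ cos δ sin H₀ = 1.6160×-0.71934×-0.04362 + 0.69466×0.99905×0.99898 = 0.050706 + 0.693292 = 0.743998.
Q̄ = (S₀/π) × [bracket] = (1743/π) × 0.743998 = 412.78 W/m².
— Configuration B (φ=-46.0°):
Solar declination: sin δ = sin ε · sin λ_s = sin 6.60° × sin 222.4° = -0.07750, so δ = -4.445°.
cos H₀ = −tan(-46.0°) tan(-4.445°) = -0.0805, H₀ = 1.6514 rad.
Bracket: H₀ sin φ sin δ + cos φ cos δ sin H₀ = 1.6514×-0.71934×-0.07750 + 0.69466×0.99699×0.99675 = 0.092064 + 0.690318 = 0.782382.
Q̄ = (S₀/π) × [bracket] = (1743/π) × 0.782382 = 434.08 W/m².
Ratio Q̄_A / Q̄_B = 412.78 / 434.08 = 0.9509.

Q̄_A / Q̄_B ≈ 0.951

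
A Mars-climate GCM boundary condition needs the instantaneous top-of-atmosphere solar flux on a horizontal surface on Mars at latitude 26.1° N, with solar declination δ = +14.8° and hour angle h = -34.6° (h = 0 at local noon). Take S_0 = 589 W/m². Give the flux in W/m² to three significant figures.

487 W/m²

cos θ_z = sin ϕ sin δ + cos ϕ cos δ cos h = 0.112381 + 0.714675 = 0.827056.
Flux = S_0 · cos θ_z = 589 × 0.827056 = 487.1 W/m².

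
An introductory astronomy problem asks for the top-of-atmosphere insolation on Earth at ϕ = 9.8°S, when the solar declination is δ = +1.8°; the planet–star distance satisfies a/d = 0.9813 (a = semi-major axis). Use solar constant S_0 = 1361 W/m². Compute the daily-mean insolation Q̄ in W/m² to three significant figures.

cos h₀ = −tan(-9.8°) tan(+1.800°) = 0.0054, h₀ = 1.5654 rad.
Bracket: h₀ sin ϕ sin δ + cos ϕ cos δ sin h₀ = 1.5654×-0.17021×0.03141 + 0.98541×0.99951×0.99999 = -0.008369 + 0.984917 = 0.976548.
Inverse-square distance factor (a/d)² = 0.9813² = 0.962950.
Q̄ = (S_0/π) × 0.962950 × [bracket] = (1361/π) × 0.962950 × 0.976548 = 407.4 W/m².

Q̄ ≈ 407 W/m²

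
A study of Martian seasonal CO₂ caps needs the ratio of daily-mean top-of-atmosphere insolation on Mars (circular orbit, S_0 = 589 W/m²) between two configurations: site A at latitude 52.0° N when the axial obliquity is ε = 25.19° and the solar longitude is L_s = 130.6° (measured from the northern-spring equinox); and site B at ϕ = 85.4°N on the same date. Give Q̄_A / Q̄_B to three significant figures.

— Configuration A (ϕ=+52.0°):
Solar declination: sin δ = sin ε · sin L_s = sin 25.19° × sin 130.6° = 0.32316, so δ = +18.854°.
cos h₀ = −tan(+52.0°) tan(+18.854°) = -0.4371, h₀ = 2.0231 rad.
Bracket: h₀ sin ϕ sin δ + cos ϕ cos δ sin h₀ = 2.0231×0.78801×0.32316 + 0.61566×0.94634×0.89942 = 0.515189 + 0.524023 = 1.039212.
Q̄ = (S_0/π) × [bracket] = (589/π) × 1.039212 = 194.84 W/m².
— Configuration B (ϕ=+85.4°):
cos h₀ = −tan(+85.4°) tan(+18.854°) = -4.2443 ≤ −1 ⇒ polar day, h₀ = π.
Bracket: h₀ sin ϕ sin δ + cos ϕ cos δ sin h₀ = 3.1416×0.99678×0.32316 + 0.08020×0.94634×0.00000 = 1.011970 + 0.000000 = 1.011970.
Q̄ = (S_0/π) × [bracket] = (589/π) × 1.011970 = 189.73 W/m².
Ratio Q̄_A / Q̄_B = 194.84 / 189.73 = 1.027.

Q̄_A / Q̄_B ≈ 1.03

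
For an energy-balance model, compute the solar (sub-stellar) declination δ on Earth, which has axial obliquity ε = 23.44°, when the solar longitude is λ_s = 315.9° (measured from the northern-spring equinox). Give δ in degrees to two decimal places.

δ = -16.07°

sin δ = sin ε · sin λ_s = sin 23.44° × sin 315.9° = -0.276826.
δ = arcsin(-0.276826) = -16.07°.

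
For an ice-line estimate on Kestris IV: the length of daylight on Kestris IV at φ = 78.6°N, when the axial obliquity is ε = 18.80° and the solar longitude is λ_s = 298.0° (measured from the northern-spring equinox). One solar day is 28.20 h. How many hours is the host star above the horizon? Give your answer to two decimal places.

0.00 h

Solar declination: sin δ = sin ε · sin λ_s = sin 18.80° × sin 298.0° = -0.28454, so δ = -16.532°.
cos H₀ = −tan φ · tan δ = 1.4720 ≥ 1, so the host star never rises (polar night) and H₀ = 0.
Daylight = 2H₀/(2π) × 28.20 h = (0.0000/π) × 28.20 = 0.00 h.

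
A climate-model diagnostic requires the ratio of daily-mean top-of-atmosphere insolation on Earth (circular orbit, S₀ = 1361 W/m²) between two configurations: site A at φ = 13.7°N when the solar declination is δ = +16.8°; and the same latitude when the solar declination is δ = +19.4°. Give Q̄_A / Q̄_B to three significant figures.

— Configuration A (φ=+13.7°):
cos H₀ = −tan(+13.7°) tan(+16.800°) = -0.0736, H₀ = 1.6445 rad.
Bracket: H₀ sin φ sin δ + cos φ cos δ sin H₀ = 1.6445×0.23684×0.28903 + 0.97155×0.95732×0.99729 = 0.112572 + 0.927564 = 1.040136.
Q̄ = (S₀/π) × [bracket] = (1361/π) × 1.040136 = 450.61 W/m².
— Configuration B (φ=+13.7°):
cos H₀ = −tan(+13.7°) tan(+19.400°) = -0.0858, H₀ = 1.6567 rad.
Bracket: H₀ sin φ sin δ + cos φ cos δ sin H₀ = 1.6567×0.23684×0.33216 + 0.97155×0.94322×0.99631 = 0.130331 + 0.913004 = 1.043335.
Q̄ = (S₀/π) × [bracket] = (1361/π) × 1.043335 = 451.99 W/m².
Ratio Q̄_A / Q̄_B = 450.61 / 451.99 = 0.9969.

Q̄_A / Q̄_B ≈ 0.997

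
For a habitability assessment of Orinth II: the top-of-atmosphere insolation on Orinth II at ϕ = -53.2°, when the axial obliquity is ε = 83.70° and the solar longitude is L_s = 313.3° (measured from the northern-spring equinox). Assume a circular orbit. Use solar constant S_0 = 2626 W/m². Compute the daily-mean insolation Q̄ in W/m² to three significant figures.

Q̄ ≈ 1.52e+03 W/m²

Solar declination: sin δ = sin ε · sin L_s = sin 83.70° × sin 313.3° = -0.72338, so δ = -46.334°.
cos h₀ = −tan(-53.2°) tan(-46.334°) = -1.4005 ≤ −1 ⇒ polar day, h₀ = π.
Bracket: h₀ sin ϕ sin δ + cos ϕ cos δ sin h₀ = 3.1416×-0.80073×-0.72338 + 0.59902×0.69045×0.00000 = 1.819715 + 0.000000 = 1.819715.
Q̄ = (S_0/π) × [bracket] = (2626/π) × 1.819715 = 1521 W/m².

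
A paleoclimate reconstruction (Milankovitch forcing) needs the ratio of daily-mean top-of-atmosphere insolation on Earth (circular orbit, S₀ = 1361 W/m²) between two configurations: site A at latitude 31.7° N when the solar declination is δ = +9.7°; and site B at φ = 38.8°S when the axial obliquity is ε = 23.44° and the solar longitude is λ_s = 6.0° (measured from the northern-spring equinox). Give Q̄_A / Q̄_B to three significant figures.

— Configuration A (φ=+31.7°):
cos H₀ = −tan(+31.7°) tan(+9.700°) = -0.1056, H₀ = 1.6766 rad.
Bracket: H₀ sin φ sin δ + cos φ cos δ sin H₀ = 1.6766×0.52547×0.16849 + 0.85081×0.98570×0.99441 = 0.148440 + 0.833955 = 0.982395.
Q̄ = (S₀/π) × [bracket] = (1361/π) × 0.982395 = 425.59 W/m².
— Configuration B (φ=-38.8°):
Solar declination: sin δ = sin ε · sin λ_s = sin 23.44° × sin 6.0° = 0.04158, so δ = +2.383°.
cos H₀ = −tan(-38.8°) tan(+2.383°) = 0.0335, H₀ = 1.5373 rad.
Bracket: H₀ sin φ sin δ + cos φ cos δ sin H₀ = 1.5373×-0.62660×0.04158 + 0.77934×0.99914×0.99944 = -0.040053 + 0.778234 = 0.738181.
Q̄ = (S₀/π) × [bracket] = (1361/π) × 0.738181 = 319.79 W/m².
Ratio Q̄_A / Q̄_B = 425.59 / 319.79 = 1.331.

Q̄_A / Q̄_B ≈ 1.33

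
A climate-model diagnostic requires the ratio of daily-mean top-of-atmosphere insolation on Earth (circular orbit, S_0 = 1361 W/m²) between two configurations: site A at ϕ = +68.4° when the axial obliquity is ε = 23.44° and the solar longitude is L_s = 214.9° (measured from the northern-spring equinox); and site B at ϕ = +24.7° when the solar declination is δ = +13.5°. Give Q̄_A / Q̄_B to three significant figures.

Q̄_A / Q̄_B ≈ 0.0869

— Configuration A (ϕ=+68.4°):
Solar declination: sin δ = sin ε · sin L_s = sin 23.44° × sin 214.9° = -0.22759, so δ = -13.155°.
cos h₀ = −tan(+68.4°) tan(-13.155°) = 0.5903, h₀ = 0.9393 rad.
Bracket: h₀ sin ϕ sin δ + cos ϕ cos δ sin h₀ = 0.9393×0.92978×-0.22759 + 0.36812×0.97376×0.80716 = -0.198764 + 0.289335 = 0.090571.
Q̄ = (S_0/π) × [bracket] = (1361/π) × 0.090571 = 39.237 W/m².
— Configuration B (ϕ=+24.7°):
cos h₀ = −tan(+24.7°) tan(+13.500°) = -0.1104, h₀ = 1.6814 rad.
Bracket: h₀ sin ϕ sin δ + cos ϕ cos δ sin h₀ = 1.6814×0.41787×0.23345 + 0.90851×0.97237×0.99388 = 0.164024 + 0.878001 = 1.042025.
Q̄ = (S_0/π) × [bracket] = (1361/π) × 1.042025 = 451.43 W/m².
Ratio Q̄_A / Q̄_B = 39.237 / 451.43 = 0.08692.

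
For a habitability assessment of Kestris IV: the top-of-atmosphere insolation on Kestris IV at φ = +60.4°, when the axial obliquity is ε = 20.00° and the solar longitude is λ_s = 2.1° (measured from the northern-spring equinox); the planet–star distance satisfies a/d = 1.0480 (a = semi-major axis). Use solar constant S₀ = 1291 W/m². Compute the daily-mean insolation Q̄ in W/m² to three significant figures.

Solar declination: sin δ = sin ε · sin λ_s = sin 20.00° × sin 2.1° = 0.01253, so δ = +0.718°.
cos H₀ = −tan(+60.4°) tan(+0.718°) = -0.0221, H₀ = 1.5929 rad.
Bracket: H₀ sin φ sin δ + cos φ cos δ sin H₀ = 1.5929×0.86949×0.01253 + 0.49394×0.99992×0.99976 = 0.017354 + 0.493782 = 0.511136.
Inverse-square distance factor (a/d)² = 1.0480² = 1.098304.
Q̄ = (S₀/π) × 1.098304 × [bracket] = (1291/π) × 1.098304 × 0.511136 = 230.7 W/m².

Q̄ ≈ 231 W/m²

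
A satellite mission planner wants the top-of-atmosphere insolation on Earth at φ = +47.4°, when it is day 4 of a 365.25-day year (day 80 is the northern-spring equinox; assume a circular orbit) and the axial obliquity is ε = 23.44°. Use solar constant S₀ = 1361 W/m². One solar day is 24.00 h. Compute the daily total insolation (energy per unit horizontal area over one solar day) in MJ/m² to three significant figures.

Solar longitude: λ_s = 360° × (4 − 80)/365.25 = -74.908°, i.e. -74.908° + 360° = 285.092°.
sin δ = sin 23.44° × sin 285.092° = -0.38407, so δ = -22.586°.
cos H₀ = −tan(+47.4°) tan(-22.586°) = 0.4524, H₀ = 1.1014 rad.
Bracket: H₀ sin φ sin δ + cos φ cos δ sin H₀ = 1.1014×0.73610×-0.38407 + 0.67688×0.92330×0.89183 = -0.311381 + 0.557361 = 0.245980.
Q̄ = (S₀/π) × [bracket] = (1361/π) × 0.245980 = 106.56 W/m².
Daily total = Q̄ × 24.00 h × 3600 s/h = 106.56 × 24.00 × 3600 / 10⁶ = 9.207 MJ/m².

9.21 MJ/m²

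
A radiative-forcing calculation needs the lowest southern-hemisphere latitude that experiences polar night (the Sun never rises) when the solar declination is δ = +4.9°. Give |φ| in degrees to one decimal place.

Polar night requires cos H₀ = −tan φ tan δ ≥ 1, i.e. tan φ tan δ ≤ −1.
The boundary is |tan φ| · |tan δ| = 1, so |φ| = 90° − |δ| = 90° − 4.9° = 85.1° in the southern hemisphere.

|φ| = 85.1°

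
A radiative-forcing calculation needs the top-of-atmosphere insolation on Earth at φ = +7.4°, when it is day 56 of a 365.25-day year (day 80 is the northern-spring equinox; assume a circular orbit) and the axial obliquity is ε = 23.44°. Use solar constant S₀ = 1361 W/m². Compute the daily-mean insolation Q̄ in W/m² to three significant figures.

Q̄ ≈ 410 W/m²

Solar longitude: λ_s = 360° × (56 − 80)/365.25 = -23.655°, i.e. -23.655° + 360° = 336.345°.
sin δ = sin 23.44° × sin 336.345° = -0.15960, so δ = -9.184°.
cos H₀ = −tan(+7.4°) tan(-9.184°) = 0.0210, H₀ = 1.5498 rad.
Bracket: H₀ sin φ sin δ + cos φ cos δ sin H₀ = 1.5498×0.12880×-0.15960 + 0.99167×0.98718×0.99978 = -0.031858 + 0.978741 = 0.946883.
Q̄ = (S₀/π) × [bracket] = (1361/π) × 0.946883 = 410.2 W/m².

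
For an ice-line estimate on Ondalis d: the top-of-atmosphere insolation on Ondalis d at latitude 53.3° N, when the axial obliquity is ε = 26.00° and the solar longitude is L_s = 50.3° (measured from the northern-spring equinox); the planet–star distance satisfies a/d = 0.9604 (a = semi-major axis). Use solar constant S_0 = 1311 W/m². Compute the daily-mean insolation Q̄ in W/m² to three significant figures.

Solar declination: sin δ = sin ε · sin L_s = sin 26.00° × sin 50.3° = 0.33728, so δ = +19.711°.
cos h₀ = −tan(+53.3°) tan(+19.711°) = -0.4807, h₀ = 2.0722 rad.
Bracket: h₀ sin ϕ sin δ + cos ϕ cos δ sin h₀ = 2.0722×0.80178×0.33728 + 0.59763×0.94140×0.87690 = 0.560373 + 0.493352 = 1.053725.
Inverse-square distance factor (a/d)² = 0.9604² = 0.922368.
Q̄ = (S_0/π) × 0.922368 × [bracket] = (1311/π) × 0.922368 × 1.053725 = 405.6 W/m².

Q̄ ≈ 406 W/m²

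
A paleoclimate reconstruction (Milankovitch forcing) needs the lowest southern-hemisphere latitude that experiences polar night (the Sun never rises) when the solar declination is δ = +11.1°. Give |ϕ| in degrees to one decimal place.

Polar night requires cos h₀ = −tan ϕ tan δ ≥ 1, i.e. tan ϕ tan δ ≤ −1.
The boundary is |tan ϕ| · |tan δ| = 1, so |ϕ| = 90° − |δ| = 90° − 11.1° = 78.9° in the southern hemisphere.

|ϕ| = 78.9°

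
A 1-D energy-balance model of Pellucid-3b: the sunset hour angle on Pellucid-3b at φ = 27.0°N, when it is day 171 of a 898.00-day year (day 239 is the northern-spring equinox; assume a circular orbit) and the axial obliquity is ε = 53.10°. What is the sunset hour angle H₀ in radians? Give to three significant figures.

Solar longitude: λ_s = 360° × (171 − 239)/898.00 = -27.261°, i.e. -27.261° + 360° = 332.739°.
sin δ = sin 53.10° × sin 332.739° = -0.36629, so δ = -21.487°.
cos H₀ = −tan φ · tan δ = −tan(+27.0°) × tan(-21.487°) = 0.2006, so H₀ = 1.3689 rad = 78.43°.

H₀ = 1.37 rad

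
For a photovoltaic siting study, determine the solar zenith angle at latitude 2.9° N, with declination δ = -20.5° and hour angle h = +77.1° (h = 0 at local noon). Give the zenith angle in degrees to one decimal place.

θ_z = 79.0°

cos θ_z = sin φ sin δ + cos φ cos δ cos h = -0.017718 + 0.208844 = 0.191126.
θ_z = arccos(0.191126) = 79.0°.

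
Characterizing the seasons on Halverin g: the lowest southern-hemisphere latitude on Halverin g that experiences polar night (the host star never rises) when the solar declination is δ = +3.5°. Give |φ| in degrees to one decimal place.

Polar night requires cos H₀ = −tan φ tan δ ≥ 1, i.e. tan φ tan δ ≤ −1.
The boundary is |tan φ| · |tan δ| = 1, so |φ| = 90° − |δ| = 90° − 3.5° = 86.5° in the southern hemisphere.

|φ| = 86.5°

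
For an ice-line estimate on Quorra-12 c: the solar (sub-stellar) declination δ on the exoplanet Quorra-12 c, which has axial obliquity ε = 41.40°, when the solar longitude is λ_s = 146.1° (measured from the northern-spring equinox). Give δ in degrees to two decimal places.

δ = +21.64°

sin δ = sin ε · sin λ_s = sin 41.40° × sin 146.1° = 0.368843.
δ = arcsin(0.368843) = +21.64°.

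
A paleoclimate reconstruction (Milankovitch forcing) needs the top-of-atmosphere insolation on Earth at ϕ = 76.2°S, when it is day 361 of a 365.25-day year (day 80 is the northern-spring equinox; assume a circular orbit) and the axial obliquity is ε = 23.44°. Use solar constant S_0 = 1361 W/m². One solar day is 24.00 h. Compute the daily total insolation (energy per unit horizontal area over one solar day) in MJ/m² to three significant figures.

45.1 MJ/m²

Solar longitude: L_s = 360° × (361 − 80)/365.25 = 276.961°.
sin δ = sin 23.44° × sin 276.961° = -0.39486, so δ = -23.257°.
cos h₀ = −tan(-76.2°) tan(-23.257°) = -1.7497 ≤ −1 ⇒ polar day, h₀ = π.
Bracket: h₀ sin ϕ sin δ + cos ϕ cos δ sin h₀ = 3.1416×-0.97113×-0.39486 + 0.23853×0.91874×0.00000 = 1.204679 + 0.000000 = 1.204679.
Q̄ = (S_0/π) × [bracket] = (1361/π) × 1.204679 = 521.89 W/m².
Daily total = Q̄ × 24.00 h × 3600 s/h = 521.89 × 24.00 × 3600 / 10⁶ = 45.09 MJ/m².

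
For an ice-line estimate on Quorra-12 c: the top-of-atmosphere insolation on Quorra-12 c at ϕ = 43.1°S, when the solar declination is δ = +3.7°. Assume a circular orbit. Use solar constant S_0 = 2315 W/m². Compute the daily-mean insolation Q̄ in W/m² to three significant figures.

Q̄ ≈ 487 W/m²

cos h₀ = −tan(-43.1°) tan(+3.700°) = 0.0605, h₀ = 1.5102 rad.
Bracket: h₀ sin ϕ sin δ + cos ϕ cos δ sin h₀ = 1.5102×-0.68327×0.06453 + 0.73016×0.99792×0.99817 = -0.066587 + 0.727308 = 0.660721.
Q̄ = (S_0/π) × [bracket] = (2315/π) × 0.660721 = 486.9 W/m².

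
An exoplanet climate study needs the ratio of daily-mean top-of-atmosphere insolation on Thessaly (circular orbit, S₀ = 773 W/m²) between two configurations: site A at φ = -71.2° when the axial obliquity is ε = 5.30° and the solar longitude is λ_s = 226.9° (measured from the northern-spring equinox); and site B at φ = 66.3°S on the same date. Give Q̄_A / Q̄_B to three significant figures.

Q̄_A / Q̄_B ≈ 0.852

— Configuration A (φ=-71.2°):
Solar declination: sin δ = sin ε · sin λ_s = sin 5.30° × sin 226.9° = -0.06745, so δ = -3.867°.
cos H₀ = −tan(-71.2°) tan(-3.867°) = -0.1986, H₀ = 1.7707 rad.
Bracket: H₀ sin φ sin δ + cos φ cos δ sin H₀ = 1.7707×-0.94665×-0.06745 + 0.32227×0.99772×0.98009 = 0.113062 + 0.315133 = 0.428195.
Q̄ = (S₀/π) × [bracket] = (773/π) × 0.428195 = 105.36 W/m².
— Configuration B (φ=-66.3°):
cos H₀ = −tan(-66.3°) tan(-3.867°) = -0.1540, H₀ = 1.7254 rad.
Bracket: H₀ sin φ sin δ + cos φ cos δ sin H₀ = 1.7254×-0.91566×-0.06745 + 0.40195×0.99772×0.98807 = 0.106563 + 0.396249 = 0.502812.
Q̄ = (S₀/π) × [bracket] = (773/π) × 0.502812 = 123.72 W/m².
Ratio Q̄_A / Q̄_B = 105.36 / 123.72 = 0.8516.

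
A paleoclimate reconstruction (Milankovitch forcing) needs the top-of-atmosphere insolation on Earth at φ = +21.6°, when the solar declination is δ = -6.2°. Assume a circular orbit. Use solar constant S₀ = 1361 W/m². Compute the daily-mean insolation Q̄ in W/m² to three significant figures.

cos H₀ = −tan(+21.6°) tan(-6.200°) = 0.0430, H₀ = 1.5278 rad.
Bracket: H₀ sin φ sin δ + cos φ cos δ sin H₀ = 1.5278×0.36812×-0.10800 + 0.92978×0.99415×0.99907 = -0.060741 + 0.923481 = 0.862740.
Q̄ = (S₀/π) × [bracket] = (1361/π) × 0.862740 = 373.8 W/m².

Q̄ ≈ 374 W/m²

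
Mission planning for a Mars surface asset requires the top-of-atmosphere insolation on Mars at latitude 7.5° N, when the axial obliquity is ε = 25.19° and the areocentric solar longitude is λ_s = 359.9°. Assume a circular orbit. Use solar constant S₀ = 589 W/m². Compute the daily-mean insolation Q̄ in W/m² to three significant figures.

Q̄ ≈ 186 W/m²

sin δ = sin 25.19° × sin 359.9° = -0.00074, so δ = -0.043°.
cos H₀ = −tan(+7.5°) tan(-0.043°) = 0.0001, H₀ = 1.5707 rad.
Bracket: H₀ sin φ sin δ + cos φ cos δ sin H₀ = 1.5707×0.13053×-0.00074 + 0.99144×1.00000×1.00000 = -0.000152 + 0.991440 = 0.991288.
Q̄ = (S₀/π) × [bracket] = (589/π) × 0.991288 = 185.9 W/m².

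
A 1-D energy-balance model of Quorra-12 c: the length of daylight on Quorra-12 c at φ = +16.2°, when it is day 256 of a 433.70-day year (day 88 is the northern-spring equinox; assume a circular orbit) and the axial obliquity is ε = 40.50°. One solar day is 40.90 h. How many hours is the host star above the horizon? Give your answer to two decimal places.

22.22 h

Solar longitude: λ_s = 360° × (256 − 88)/433.70 = 139.451°.
sin δ = sin 40.50° × sin 139.451° = 0.42220, so δ = +24.974°.
cos H₀ = −tan φ · tan δ = −tan(+16.2°) × tan(+24.974°) = -0.1353, so H₀ = 1.7065 rad = 97.78°.
Daylight = 2H₀/(2π) × 40.90 h = (1.7065/π) × 40.90 = 22.22 h.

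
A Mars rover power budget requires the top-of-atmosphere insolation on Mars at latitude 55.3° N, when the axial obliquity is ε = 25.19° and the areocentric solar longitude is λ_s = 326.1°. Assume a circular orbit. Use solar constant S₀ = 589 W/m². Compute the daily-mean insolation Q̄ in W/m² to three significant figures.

sin δ = sin 25.19° × sin 326.1° = -0.23739, so δ = -13.732°.
cos H₀ = −tan(+55.3°) tan(-13.732°) = 0.3529, H₀ = 1.2101 rad.
Bracket: H₀ sin φ sin δ + cos φ cos δ sin H₀ = 1.2101×0.82214×-0.23739 + 0.56928×0.97141×0.93565 = -0.236173 + 0.517418 = 0.281245.
Q̄ = (S₀/π) × [bracket] = (589/π) × 0.281245 = 52.73 W/m².

Q̄ ≈ 52.7 W/m²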